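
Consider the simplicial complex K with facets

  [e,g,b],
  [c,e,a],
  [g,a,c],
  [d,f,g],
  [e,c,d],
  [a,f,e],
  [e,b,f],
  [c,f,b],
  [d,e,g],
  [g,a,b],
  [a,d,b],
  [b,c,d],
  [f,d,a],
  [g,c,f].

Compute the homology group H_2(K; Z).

H_2 = Z.

We work with the vertex ordering a < b < c < d < e < f < g. The simplices of K, each written with vertices in increasing order, are:

  0-simplices (7): a, b, c, d, e, f, g
  1-simplices (21): ab, ac, ad, ae, af, ag, bc, bd, be, bf, bg, cd, ce, cf, cg, de, df, dg, ef, eg, fg
  2-simplices (14): abd, abg, ace, acg, adf, aef, bcd, bcf, bef, beg, cde, cfg, deg, dfg

Hence C_0 ≅ Z^7, C_1 ≅ Z^21, C_2 ≅ Z^14.

∂_1: C_1 → C_0 maps an edge to its endpoints' difference, ∂[p,q] = q − p. For instance
  ∂de = e − d.
This gives a 7×21 integer matrix of rank 6; reducing to Smith normal form yields diagonal entries (1,1,1,1,1,1).

∂_2: C_2 → C_1 acts by ∂[p,q,r] = [q,r] − [p,r] + [p,q]. For instance
  ∂aef = ef − af + ae,
  ∂beg = eg − bg + be.
The 21×14 boundary matrix has rank 13 and Smith normal form diag(1,1,1,1,1,1,1,1,1,1,1,1,1).

Now H_k = ker ∂_k / im ∂_{k+1}, so:

  H_2: rank ker ∂_2 − rank ∂_3 = (14 − 13) − 0 = 1, and there is no ∂_3, so H_2 = Z.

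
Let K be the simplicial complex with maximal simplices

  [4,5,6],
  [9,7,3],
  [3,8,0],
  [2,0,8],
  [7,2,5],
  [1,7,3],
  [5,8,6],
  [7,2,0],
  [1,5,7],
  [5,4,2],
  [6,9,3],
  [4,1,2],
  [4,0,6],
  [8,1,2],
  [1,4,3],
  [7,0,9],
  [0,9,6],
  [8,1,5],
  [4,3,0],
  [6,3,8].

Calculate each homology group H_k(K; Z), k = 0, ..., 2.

Fix the vertex order 0 < 1 < 2 < 3 < 4 < 5 < 6 < 7 < 8 < 9 and write every simplex with vertices in increasing order. Then dim K = 2 and the simplices of K are:

  0-simplices (10): [0], [1], [2], [3], [4], [5], [6], [7], [8], [9]
  1-simplices (30): (30 of them)
  2-simplices (20): (20 of them)

Hence C_0 ≅ Z^10, C_1 ≅ Z^30, C_2 ≅ Z^20.

Boundary ∂_1: C_1 → C_0 is given by ∂[p,q] = [q] − [p].
The 10×30 boundary matrix has rank 9 and Smith normal form diag(1,1,1,1,1,1,1,1,1).

Boundary ∂_2: C_2 → C_1 sends each 2-simplex [p,q,r] to [q,r] − [p,r] + [p,q]. For instance
  ∂[0,3,4] = [3,4] − [0,4] + [0,3],
  ∂[3,6,8] = [6,8] − [3,8] + [3,6].
As a 30×20 matrix over Z this has rank 20, with invariant factors (1,1,1,1,1,1,1,1,1,1,1,1,1,1,1,1,1,1,1,2).

Now H_k = ker ∂_k / im ∂_{k+1}, so:

  H_0: rank C_0 − rank ∂_1 = 10 − 9 = 1, and the invariant factors of ∂_1 are all 1, so H_0 = Z.
  H_1: rank ker ∂_1 − rank ∂_2 = (30 − 9) − 20 = 1, and ∂_2 has invariant factor 2 > 1, so H_1 = Z ⊕ Z/2Z.
  H_2: rank ker ∂_2 − rank ∂_3 = (20 − 20) − 0 = 0, and there is no ∂_3, so H_2 = 0.

As a check, the Euler characteristic is 10 − 30 + 20 = 0, which agrees with 1 − 1 + 0 = 0.

H_0 = Z,  H_1 = Z ⊕ Z/2Z,  H_2 = 0.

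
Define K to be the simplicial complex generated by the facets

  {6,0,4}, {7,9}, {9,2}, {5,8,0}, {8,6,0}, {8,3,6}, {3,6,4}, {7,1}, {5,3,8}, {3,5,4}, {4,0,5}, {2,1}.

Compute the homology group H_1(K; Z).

H_1 = Z.

Fix the vertex order 0 < 1 < 2 < 3 < 4 < 5 < 6 < 7 < 8 < 9 and write every simplex with vertices in increasing order. Then dim K = 2 and the simplices of K are:

  0-simplices (10): [0], [1], [2], [3], [4], [5], [6], [7], [8], [9]
  1-simplices (16): [0,4], [0,5], [0,6], [0,8], [1,2], [1,7], [2,9], [3,4], [3,5], [3,6], [3,8], [4,5], [4,6], [5,8], [6,8], [7,9]
  2-simplices (8): [0,4,5], [0,4,6], [0,5,8], [0,6,8], [3,4,5], [3,4,6], [3,5,8], [3,6,8]

Hence C_0 ≅ Z^10, C_1 ≅ Z^16, C_2 ≅ Z^8.

The boundary map ∂_1: C_1 → C_0 sends each edge [p,q] (with p < q) to q − p. For instance
  ∂[1,7] = [7] − [1].
As a 10×16 matrix over Z this has rank 8, with invariant factors (1,1,1,1,1,1,1,1).

The boundary map ∂_2: C_2 → C_1 maps a triangle to the signed sum of its edges. For instance
  ∂[3,6,8] = [6,8] − [3,8] + [3,6],
  ∂[3,4,6] = [4,6] − [3,6] + [3,4].
The resulting 16×8 matrix has rank 7, and its Smith normal form has invariant factors (1,1,1,1,1,1,1).

Now H_k = ker ∂_k / im ∂_{k+1}, so:

  H_1: rank ker ∂_1 − rank ∂_2 = (16 − 8) − 7 = 1, and the invariant factors of ∂_2 are all 1, so H_1 = Z.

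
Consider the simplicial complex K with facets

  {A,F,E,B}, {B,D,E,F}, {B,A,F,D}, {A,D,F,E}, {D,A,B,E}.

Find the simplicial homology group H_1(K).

H_1 ≅ 0.

Order the vertices as A < B < D < E < F. Listing each simplex with vertices in this order, K has dimension 3 with simplices:

  0-simplices (5): A, B, D, E, F
  1-simplices (10): AB, AD, AE, AF, BD, BE, BF, DE, DF, EF
  2-simplices (10): ABD, ABE, ABF, ADE, ADF, AEF, BDE, BDF, BEF, DEF
  3-simplices (5): ABDE, ABDF, ABEF, ADEF, BDEF

so the chain groups are C_0 ≅ Z^5, C_1 ≅ Z^10, C_2 ≅ Z^10, C_3 ≅ Z^5.

The boundary map ∂_1: C_1 → C_0 sends each edge [p,q] (with p < q) to q − p.
This gives a 5×10 integer matrix of rank 4; reducing to Smith normal form yields diagonal entries (1,1,1,1).

Boundary ∂_2: C_2 → C_1 acts by ∂[p,q,r] = [q,r] − [p,r] + [p,q]. For instance
  ∂AEF = EF − AF + AE,
  ∂BEF = EF − BF + BE.
As a 10×10 matrix over Z this has rank 6, with invariant factors (1,1,1,1,1,1).

Boundary ∂_3: C_3 → C_2 sends each 3-simplex σ to the alternating sum Σ_i (−1)^i (σ with its i-th vertex removed). For instance
  ∂BDEF = DEF − BEF + BDF − BDE,
  ∂ABDE = BDE − ADE + ABE − ABD.
This gives a 10×5 integer matrix of rank 4; reducing to Smith normal form yields diagonal entries (1,1,1,1).

From H_k ≅ ker(∂_k) / im(∂_{k+1}) we obtain:

  H_1: rank ker ∂_1 − rank ∂_2 = (10 − 4) − 6 = 0, and the invariant factors of ∂_2 are all 1, so H_1 ≅ 0.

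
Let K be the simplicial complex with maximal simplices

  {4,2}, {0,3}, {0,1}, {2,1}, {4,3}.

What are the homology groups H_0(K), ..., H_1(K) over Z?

Fix the vertex order 0 < 1 < 2 < 3 < 4 and write every simplex with vertices in increasing order. Then dim K = 1 and the simplices of K are:

  0-simplices (5): [0], [1], [2], [3], [4]
  1-simplices (5): [0,1], [0,3], [1,2], [2,4], [3,4]

giving chain groups C_0 ≅ Z^5, C_1 ≅ Z^5.

Boundary ∂_1: C_1 → C_0 is given by ∂[p,q] = [q] − [p].
The resulting 5×5 matrix has rank 4, and its Smith normal form has invariant factors (1,1,1,1).

Computing H_k = (kernel of ∂_k) / (image of ∂_{k+1}):

  H_0: rank C_0 − rank ∂_1 = 5 − 4 = 1, and the invariant factors of ∂_1 are all 1, so H_0 = Z.
  H_1: rank ker ∂_1 − rank ∂_2 = (5 − 4) − 0 = 1, and there is no ∂_2, so H_1 = Z.

H_0 = Z,  H_1 = Z.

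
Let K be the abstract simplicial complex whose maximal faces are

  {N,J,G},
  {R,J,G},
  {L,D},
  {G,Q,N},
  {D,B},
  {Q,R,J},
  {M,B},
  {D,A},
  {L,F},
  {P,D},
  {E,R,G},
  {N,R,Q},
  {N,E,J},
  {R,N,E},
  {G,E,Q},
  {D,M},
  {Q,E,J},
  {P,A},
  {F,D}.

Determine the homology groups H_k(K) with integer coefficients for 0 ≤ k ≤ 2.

We work with the vertex ordering A < B < D < E < F < G < J < L < M < N < P < Q < R. The simplices of K, each written with vertices in increasing order, are:

  0-simplices (13): A, B, D, E, F, G, J, L, M, N, P, Q, R
  1-simplices (24): AD, AP, BD, BM, DF, DL, DM, DP, EG, EJ, EN, EQ, ER, FL, GJ, GN, GQ, GR, JN, JQ, JR, NQ, NR, QR
  2-simplices (10): EGQ, EGR, EJN, EJQ, ENR, GJN, GJR, GNQ, JQR, NQR

Hence C_0 ≅ Z^13, C_1 ≅ Z^24, C_2 ≅ Z^10.

∂_1: C_1 → C_0 is given by ∂[p,q] = [q] − [p].
The 13×24 boundary matrix has rank 11 and Smith normal form diag(1,1,1,1,1,1,1,1,1,1,1).

The boundary map ∂_2: C_2 → C_1 maps a triangle to the signed sum of its edges. For instance
  ∂EGQ = GQ − EQ + EG,
  ∂JQR = QR − JR + JQ.
The resulting 24×10 matrix has rank 10, and its Smith normal form has invariant factors (1,1,1,1,1,1,1,1,1,2).

From H_k ≅ ker(∂_k) / im(∂_{k+1}) we obtain:

  H_0: rank C_0 − rank ∂_1 = 13 − 11 = 2, and the invariant factors of ∂_1 are all 1, so H_0 ≅ Z^2.
  H_1: rank ker ∂_1 − rank ∂_2 = (24 − 11) − 10 = 3, and ∂_2 has invariant factor 2 > 1, so H_1 ≅ Z^3 ⊕ Z/2.
  H_2: rank ker ∂_2 − rank ∂_3 = (10 − 10) − 0 = 0, and there is no ∂_3, so H_2 ≅ 0.

H_0 = Z^2,  H_1 = Z^3 ⊕ Z/2,  H_2 = 0.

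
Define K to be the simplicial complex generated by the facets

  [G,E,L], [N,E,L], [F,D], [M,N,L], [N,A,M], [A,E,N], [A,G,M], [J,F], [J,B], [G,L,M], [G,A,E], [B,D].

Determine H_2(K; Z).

H_2 ≅ Z.

K has 10 vertices, 16 edges, 8 triangles.
rank ∂_2 = 7, rank ∂_3 = 0 ⇒ b_2 = 8 − 7 − 0 = 1. So H_2 ≅ Z.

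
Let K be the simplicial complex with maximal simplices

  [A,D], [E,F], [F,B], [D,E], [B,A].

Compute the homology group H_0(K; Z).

H_0 = Z.

Order the vertices as A < B < D < E < F. Listing each simplex with vertices in this order, K has dimension 1 with simplices:

  0-simplices (5): A, B, D, E, F
  1-simplices (5): AB, AD, BF, DE, EF

so the chain groups are C_0 ≅ Z^5, C_1 ≅ Z^5.

Boundary ∂_1: C_1 → C_0 sends each edge [p,q] (with p < q) to q − p. For instance
  ∂BF = F − B.
The resulting 5×5 matrix has rank 4, and its Smith normal form has invariant factors (1,1,1,1).

Reading off H_k = ker ∂_k / im ∂_{k+1}:

  H_0: rank C_0 − rank ∂_1 = 5 − 4 = 1, and the invariant factors of ∂_1 are all 1, so H_0 = Z.

(K is a triangulation of the circle S^1.)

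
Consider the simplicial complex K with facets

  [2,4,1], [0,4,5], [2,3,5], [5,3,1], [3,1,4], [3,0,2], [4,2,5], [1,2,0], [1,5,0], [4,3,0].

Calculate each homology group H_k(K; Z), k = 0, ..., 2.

H_0 ≅ Z,  H_1 ≅ Z/2,  H_2 = 0.

K has 6 vertices, 15 edges, 10 triangles.
rank ∂_0 = 0, rank ∂_1 = 5 ⇒ b_0 = 6 − 0 − 5 = 1; all invariant factors of ∂_1 are 1 so no torsion. So H_0 ≅ Z.
rank ∂_1 = 5, rank ∂_2 = 10 ⇒ b_1 = 15 − 5 − 10 = 0; ∂_2 has invariant factor(s) [2] giving torsion. So H_1 ≅ Z/2.
rank ∂_2 = 10, rank ∂_3 = 0 ⇒ b_2 = 10 − 10 − 0 = 0. So H_2 ≅ 0.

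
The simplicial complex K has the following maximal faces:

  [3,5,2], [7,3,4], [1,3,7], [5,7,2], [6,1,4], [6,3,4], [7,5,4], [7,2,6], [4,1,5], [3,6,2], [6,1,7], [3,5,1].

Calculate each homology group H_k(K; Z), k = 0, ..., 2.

H_0 ≅ Z,  H_1 ≅ Z/2,  H_2 = 0.

Fix the vertex order 1 < 2 < 3 < 4 < 5 < 6 < 7 and write every simplex with vertices in increasing order. Then dim K = 2 and the simplices of K are:

  0-simplices (7): [1], [2], [3], [4], [5], [6], [7]
  1-simplices (18): [1,3], [1,4], [1,5], [1,6], [1,7], [2,3], [2,5], [2,6], [2,7], [3,4], [3,5], [3,6], [3,7], [4,5], [4,6], [4,7], [5,7], [6,7]
  2-simplices (12): [1,3,5], [1,3,7], [1,4,5], [1,4,6], [1,6,7], [2,3,5], [2,3,6], [2,5,7], [2,6,7], [3,4,6], [3,4,7], [4,5,7]

so the chain groups are C_0 ≅ Z^7, C_1 ≅ Z^18, C_2 ≅ Z^12.

∂_1: C_1 → C_0 is given by ∂[p,q] = [q] − [p].
This gives a 7×18 integer matrix of rank 6; reducing to Smith normal form yields diagonal entries (1,1,1,1,1,1).

∂_2: C_2 → C_1 acts by ∂[p,q,r] = [q,r] − [p,r] + [p,q]. For instance
  ∂[1,3,5] = [3,5] − [1,5] + [1,3],
  ∂[2,5,7] = [5,7] − [2,7] + [2,5].
As a 18×12 matrix over Z this has rank 12, with invariant factors (1,1,1,1,1,1,1,1,1,1,1,2).

Now H_k = ker ∂_k / im ∂_{k+1}, so:

  H_0: rank C_0 − rank ∂_1 = 7 − 6 = 1, and the invariant factors of ∂_1 are all 1, so H_0 ≅ Z.
  H_1: rank ker ∂_1 − rank ∂_2 = (18 − 6) − 12 = 0, and ∂_2 has invariant factor 2 > 1, so H_1 ≅ Z/2.
  H_2: rank ker ∂_2 − rank ∂_3 = (12 − 12) − 0 = 0, and there is no ∂_3, so H_2 ≅ 0.

(K is a triangulation of the real projective plane RP^2.)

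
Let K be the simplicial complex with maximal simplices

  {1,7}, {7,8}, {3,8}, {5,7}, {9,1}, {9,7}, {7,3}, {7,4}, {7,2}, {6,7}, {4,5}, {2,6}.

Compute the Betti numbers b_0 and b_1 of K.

K has 9 vertices, 12 edges.
rank ∂_0 = 0, rank ∂_1 = 8 ⇒ b_0 = 9 − 0 − 8 = 1; all invariant factors of ∂_1 are 1 so no torsion. So H_0 = Z.
rank ∂_1 = 8, rank ∂_2 = 0 ⇒ b_1 = 12 − 8 − 0 = 4. So H_1 = Z^4.

b_0 = 1, b_1 = 4.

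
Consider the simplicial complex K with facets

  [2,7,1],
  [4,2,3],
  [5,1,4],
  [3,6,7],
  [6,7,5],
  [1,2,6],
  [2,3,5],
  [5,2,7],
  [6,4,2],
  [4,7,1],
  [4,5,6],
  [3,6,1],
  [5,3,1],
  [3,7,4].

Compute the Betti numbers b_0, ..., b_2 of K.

b_0 = 1, b_1 = 2, b_2 = 1.

We work with the vertex ordering 1 < 2 < 3 < 4 < 5 < 6 < 7. The simplices of K, each written with vertices in increasing order, are:

  0-simplices (7): [1], [2], [3], [4], [5], [6], [7]
  1-simplices (21): [1,2], [1,3], [1,4], [1,5], [1,6], [1,7], [2,3], [2,4], [2,5], [2,6], [2,7], [3,4], [3,5], [3,6], [3,7], [4,5], [4,6], [4,7], [5,6], [5,7], [6,7]
  2-simplices (14): [1,2,6], [1,2,7], [1,3,5], [1,3,6], [1,4,5], [1,4,7], [2,3,4], [2,3,5], [2,4,6], [2,5,7], [3,4,7], [3,6,7], [4,5,6], [5,6,7]

Hence C_0 ≅ Z^7, C_1 ≅ Z^21, C_2 ≅ Z^14.

∂_1: C_1 → C_0 sends each edge [p,q] (with p < q) to q − p.
As a 7×21 matrix over Z this has rank 6, with invariant factors (1,1,1,1,1,1).

∂_2: C_2 → C_1 maps a triangle to the signed sum of its edges. For instance
  ∂[1,3,6] = [3,6] − [1,6] + [1,3],
  ∂[1,2,6] = [2,6] − [1,6] + [1,2].
As a 21×14 matrix over Z this has rank 13, with invariant factors (1,1,1,1,1,1,1,1,1,1,1,1,1).

Computing H_k = (kernel of ∂_k) / (image of ∂_{k+1}):

  H_0: rank C_0 − rank ∂_1 = 7 − 6 = 1, and the invariant factors of ∂_1 are all 1, so H_0 = Z.
  H_1: rank ker ∂_1 − rank ∂_2 = (21 − 6) − 13 = 2, and the invariant factors of ∂_2 are all 1, so H_1 = Z^2.
  H_2: rank ker ∂_2 − rank ∂_3 = (14 − 13) − 0 = 1, and there is no ∂_3, so H_2 = Z.

Hence the Betti numbers are b_0 = 1, b_1 = 2, b_2 = 1.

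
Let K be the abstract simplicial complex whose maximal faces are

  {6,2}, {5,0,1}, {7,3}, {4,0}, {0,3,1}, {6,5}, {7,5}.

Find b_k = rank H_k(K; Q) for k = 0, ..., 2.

We work with the vertex ordering 0 < 1 < 2 < 3 < 4 < 5 < 6 < 7. The simplices of K, each written with vertices in increasing order, are:

  0-simplices (8): [0], [1], [2], [3], [4], [5], [6], [7]
  1-simplices (10): [0,1], [0,3], [0,4], [0,5], [1,3], [1,5], [2,6], [3,7], [5,6], [5,7]
  2-simplices (2): [0,1,3], [0,1,5]

Hence C_0 ≅ Z^8, C_1 ≅ Z^10, C_2 ≅ Z^2.

Boundary ∂_1: C_1 → C_0 is given by ∂[p,q] = [q] − [p].
The 8×10 boundary matrix has rank 7 and Smith normal form diag(1,1,1,1,1,1,1).

Boundary ∂_2: C_2 → C_1 acts by ∂[p,q,r] = [q,r] − [p,r] + [p,q]. For instance
  ∂[0,1,3] = [1,3] − [0,3] + [0,1],
  ∂[0,1,5] = [1,5] − [0,5] + [0,1].
The resulting 10×2 matrix has rank 2, and its Smith normal form has invariant factors (1,1).

Now H_k = ker ∂_k / im ∂_{k+1}, so:

  H_0: rank C_0 − rank ∂_1 = 8 − 7 = 1, and the invariant factors of ∂_1 are all 1, so H_0 ≅ Z.
  H_1: rank ker ∂_1 − rank ∂_2 = (10 − 7) − 2 = 1, and the invariant factors of ∂_2 are all 1, so H_1 ≅ Z.
  H_2: rank ker ∂_2 − rank ∂_3 = (2 − 2) − 0 = 0, and there is no ∂_3, so H_2 ≅ 0.

Hence the Betti numbers are b_0 = 1, b_1 = 1, b_2 = 0.

b_0 = 1, b_1 = 1, b_2 = 0.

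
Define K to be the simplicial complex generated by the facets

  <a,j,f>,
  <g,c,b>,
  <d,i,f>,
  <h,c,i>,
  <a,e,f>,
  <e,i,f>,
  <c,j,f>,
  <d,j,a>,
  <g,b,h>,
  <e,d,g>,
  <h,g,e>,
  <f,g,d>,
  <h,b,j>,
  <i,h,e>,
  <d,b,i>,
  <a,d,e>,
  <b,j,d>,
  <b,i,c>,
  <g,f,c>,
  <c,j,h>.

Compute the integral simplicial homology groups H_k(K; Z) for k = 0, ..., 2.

Take the total order a < b < c < d < e < f < g < h < i < j on the vertex set. Then K (dimension 2) consists of the simplices:

  0-simplices (10): a, b, c, d, e, f, g, h, i, j
  1-simplices (30): ad, ae, af, aj, bc, bd, bg, bh, bi, bj, cf, cg, ch, ci, cj, de, df, dg, di, dj, ef, eg, eh, ei, fg, fi, fj, gh, hi, hj
  2-simplices (20): ade, adj, aef, afj, bcg, bci, bdi, bdj, bgh, bhj, cfg, cfj, chi, chj, deg, dfg, dfi, efi, egh, ehi

Hence C_0 ≅ Z^10, C_1 ≅ Z^30, C_2 ≅ Z^20.

∂_1: C_1 → C_0 is given by ∂[p,q] = [q] − [p]. For instance
  ∂bh = h − b.
As a 10×30 matrix over Z this has rank 9, with invariant factors (1,1,1,1,1,1,1,1,1).

Boundary ∂_2: C_2 → C_1 maps a triangle to the signed sum of its edges. For instance
  ∂egh = gh − eh + eg,
  ∂bci = ci − bi + bc.
As a 30×20 matrix over Z this has rank 20, with invariant factors (1,1,1,1,1,1,1,1,1,1,1,1,1,1,1,1,1,1,1,2).

Computing H_k = (kernel of ∂_k) / (image of ∂_{k+1}):

  H_0: rank C_0 − rank ∂_1 = 10 − 9 = 1, and the invariant factors of ∂_1 are all 1, so H_0 ≅ Z.
  H_1: rank ker ∂_1 − rank ∂_2 = (30 − 9) − 20 = 1, and ∂_2 has invariant factor 2 > 1, so H_1 ≅ Z ⊕ Z/2.
  H_2: rank ker ∂_2 − rank ∂_3 = (20 − 20) − 0 = 0, and there is no ∂_3, so H_2 ≅ 0.

As a check, the Euler characteristic is 10 − 30 + 20 = 0, which agrees with 1 − 1 + 0 = 0.

H_0 = Z,  H_1 = Z ⊕ Z/2,  H_2 = 0.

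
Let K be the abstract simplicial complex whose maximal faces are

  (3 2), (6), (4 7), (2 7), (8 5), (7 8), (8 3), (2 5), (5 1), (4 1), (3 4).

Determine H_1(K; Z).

H_1 ≅ Z^4.

Fix the vertex order 1 < 2 < 3 < 4 < 5 < 6 < 7 < 8 and write every simplex with vertices in increasing order. Then dim K = 1 and the simplices of K are:

  0-simplices (8): [1], [2], [3], [4], [5], [6], [7], [8]
  1-simplices (10): [1,4], [1,5], [2,3], [2,5], [2,7], [3,4], [3,8], [4,7], [5,8], [7,8]

Hence C_0 ≅ Z^8, C_1 ≅ Z^10.

∂_1: C_1 → C_0 is given by ∂[p,q] = [q] − [p].
This gives a 8×10 integer matrix of rank 6; reducing to Smith normal form yields diagonal entries (1,1,1,1,1,1).

From H_k ≅ ker(∂_k) / im(∂_{k+1}) we obtain:

  H_1: rank ker ∂_1 − rank ∂_2 = (10 − 6) − 0 = 4, and there is no ∂_2, so H_1 ≅ Z^4.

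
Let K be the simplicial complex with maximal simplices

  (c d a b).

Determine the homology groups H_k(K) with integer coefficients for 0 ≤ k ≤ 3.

Take the total order a < b < c < d on the vertex set. Then K (dimension 3) consists of the simplices:

  0-simplices (4): a, b, c, d
  1-simplices (6): ab, ac, ad, bc, bd, cd
  2-simplices (4): abc, abd, acd, bcd
  3-simplices (1): abcd

so the chain groups are C_0 ≅ Z^4, C_1 ≅ Z^6, C_2 ≅ Z^4, C_3 ≅ Z^1.

Boundary ∂_1: C_1 → C_0 is given by ∂[p,q] = [q] − [p]. For instance
  ∂ac = c − a.
As a 4×6 matrix over Z this has rank 3, with invariant factors (1,1,1).

The boundary map ∂_2: C_2 → C_1 maps a triangle to the signed sum of its edges. For instance
  ∂abd = bd − ad + ab,
  ∂acd = cd − ad + ac.
As a 6×4 matrix over Z this has rank 3, with invariant factors (1,1,1).

Boundary ∂_3: C_3 → C_2 sends each 3-simplex σ to the alternating sum Σ_i (−1)^i (σ with its i-th vertex removed). For instance
  ∂abcd = bcd − acd + abd − abc.
This gives a 4×1 integer matrix of rank 1; reducing to Smith normal form yields diagonal entries (1).

Reading off H_k = ker ∂_k / im ∂_{k+1}:

  H_0: rank C_0 − rank ∂_1 = 4 − 3 = 1, and the invariant factors of ∂_1 are all 1, so H_0 ≅ Z.
  H_1: rank ker ∂_1 − rank ∂_2 = (6 − 3) − 3 = 0, and the invariant factors of ∂_2 are all 1, so H_1 ≅ 0.
  H_2: rank ker ∂_2 − rank ∂_3 = (4 − 3) − 1 = 0, and the invariant factors of ∂_3 are all 1, so H_2 ≅ 0.
  H_3: rank ker ∂_3 − rank ∂_4 = (1 − 1) − 0 = 0, and there is no ∂_4, so H_3 ≅ 0.

As a check, the Euler characteristic is 4 − 6 + 4 − 1 = 1, which agrees with 1 − 0 + 0 − 0 = 1.
(K is a triangulation of the 3-simplex.)

H_0 ≅ Z,  H_1 = 0,  H_2 = 0,  H_3 = 0.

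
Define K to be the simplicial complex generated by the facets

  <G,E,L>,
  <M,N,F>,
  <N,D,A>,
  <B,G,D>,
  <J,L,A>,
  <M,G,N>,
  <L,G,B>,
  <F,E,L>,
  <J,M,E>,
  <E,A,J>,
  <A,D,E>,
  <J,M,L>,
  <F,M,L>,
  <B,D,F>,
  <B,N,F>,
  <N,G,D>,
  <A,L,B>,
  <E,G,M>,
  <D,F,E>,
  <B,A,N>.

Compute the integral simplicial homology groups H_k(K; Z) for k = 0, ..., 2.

Order the vertices as A < B < D < E < F < G < J < L < M < N. Listing each simplex with vertices in this order, K has dimension 2 with simplices:

  0-simplices (10): A, B, D, E, F, G, J, L, M, N
  1-simplices (30): AB, AD, AE, AJ, AL, AN, BD, BF, BG, BL, BN, DE, DF, DG, DN, EF, EG, EJ, EL, EM, FL, FM, FN, GL, GM, GN, JL, JM, LM, MN
  2-simplices (20): ABL, ABN, ADE, ADN, AEJ, AJL, BDF, BDG, BFN, BGL, DEF, DGN, EFL, EGL, EGM, EJM, FLM, FMN, GMN, JLM

Hence C_0 ≅ Z^10, C_1 ≅ Z^30, C_2 ≅ Z^20.

∂_1: C_1 → C_0 is given by ∂[p,q] = [q] − [p]. For instance
  ∂EL = L − E.
As a 10×30 matrix over Z this has rank 9, with invariant factors (1,1,1,1,1,1,1,1,1).

∂_2: C_2 → C_1 sends each 2-simplex [p,q,r] to [q,r] − [p,r] + [p,q]. For instance
  ∂BGL = GL − BL + BG,
  ∂BDF = DF − BF + BD.
The resulting 30×20 matrix has rank 20, and its Smith normal form has invariant factors (1,1,1,1,1,1,1,1,1,1,1,1,1,1,1,1,1,1,1,2).

Now H_k = ker ∂_k / im ∂_{k+1}, so:

  H_0: rank C_0 − rank ∂_1 = 10 − 9 = 1, and the invariant factors of ∂_1 are all 1, so H_0 = Z.
  H_1: rank ker ∂_1 − rank ∂_2 = (30 − 9) − 20 = 1, and ∂_2 has invariant factor 2 > 1, so H_1 = Z ⊕ Z/2Z.
  H_2: rank ker ∂_2 − rank ∂_3 = (20 − 20) − 0 = 0, and there is no ∂_3, so H_2 = 0.

H_0 ≅ Z,  H_1 ≅ Z ⊕ Z/2Z,  H_2 = 0.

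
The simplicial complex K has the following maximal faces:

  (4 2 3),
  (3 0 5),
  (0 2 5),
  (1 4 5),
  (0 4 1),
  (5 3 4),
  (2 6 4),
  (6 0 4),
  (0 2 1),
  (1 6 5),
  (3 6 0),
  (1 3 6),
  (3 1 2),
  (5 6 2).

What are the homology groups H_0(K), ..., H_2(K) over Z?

Take the total order 0 < 1 < 2 < 3 < 4 < 5 < 6 on the vertex set. Then K (dimension 2) consists of the simplices:

  0-simplices (7): [0], [1], [2], [3], [4], [5], [6]
  1-simplices (21): [0,1], [0,2], [0,3], [0,4], [0,5], [0,6], [1,2], [1,3], [1,4], [1,5], [1,6], [2,3], [2,4], [2,5], [2,6], [3,4], [3,5], [3,6], [4,5], [4,6], [5,6]
  2-simplices (14): [0,1,2], [0,1,4], [0,2,5], [0,3,5], [0,3,6], [0,4,6], [1,2,3], [1,3,6], [1,4,5], [1,5,6], [2,3,4], [2,4,6], [2,5,6], [3,4,5]

giving chain groups C_0 ≅ Z^7, C_1 ≅ Z^21, C_2 ≅ Z^14.

Boundary ∂_1: C_1 → C_0 sends each edge [p,q] (with p < q) to q − p. For instance
  ∂[4,6] = [6] − [4].
As a 7×21 matrix over Z this has rank 6, with invariant factors (1,1,1,1,1,1).

The boundary map ∂_2: C_2 → C_1 acts by ∂[p,q,r] = [q,r] − [p,r] + [p,q]. For instance
  ∂[0,3,5] = [3,5] − [0,5] + [0,3],
  ∂[0,4,6] = [4,6] − [0,6] + [0,4].
This gives a 21×14 integer matrix of rank 13; reducing to Smith normal form yields diagonal entries (1,1,1,1,1,1,1,1,1,1,1,1,1).

Now H_k = ker ∂_k / im ∂_{k+1}, so:

  H_0: rank C_0 − rank ∂_1 = 7 − 6 = 1, and the invariant factors of ∂_1 are all 1, so H_0 = Z.
  H_1: rank ker ∂_1 − rank ∂_2 = (21 − 6) − 13 = 2, and the invariant factors of ∂_2 are all 1, so H_1 = Z^2.
  H_2: rank ker ∂_2 − rank ∂_3 = (14 − 13) − 0 = 1, and there is no ∂_3, so H_2 = Z.

H_0 ≅ Z,  H_1 ≅ Z^2,  H_2 ≅ Z.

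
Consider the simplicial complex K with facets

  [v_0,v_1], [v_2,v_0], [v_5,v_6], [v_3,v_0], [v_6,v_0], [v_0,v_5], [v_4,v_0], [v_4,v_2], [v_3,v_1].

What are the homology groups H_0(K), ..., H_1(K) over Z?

H_0 = Z,  H_1 = Z^3.

Fix the vertex order v_0 < v_1 < v_2 < v_3 < v_4 < v_5 < v_6 and write every simplex with vertices in increasing order. Then dim K = 1 and the simplices of K are:

  0-simplices (7): [v_0], [v_1], [v_2], [v_3], [v_4], [v_5], [v_6]
  1-simplices (9): [v_0,v_1], [v_0,v_2], [v_0,v_3], [v_0,v_4], [v_0,v_5], [v_0,v_6], [v_1,v_3], [v_2,v_4], [v_5,v_6]

so the chain groups are C_0 ≅ Z^7, C_1 ≅ Z^9.

The boundary map ∂_1: C_1 → C_0 sends each edge [p,q] (with p < q) to q − p.
The resulting 7×9 matrix has rank 6, and its Smith normal form has invariant factors (1,1,1,1,1,1).

Reading off H_k = ker ∂_k / im ∂_{k+1}:

  H_0: rank C_0 − rank ∂_1 = 7 − 6 = 1, and the invariant factors of ∂_1 are all 1, so H_0 ≅ Z.
  H_1: rank ker ∂_1 − rank ∂_2 = (9 − 6) − 0 = 3, and there is no ∂_2, so H_1 ≅ Z^3.

(K is a triangulation of a wedge of 3 circles.)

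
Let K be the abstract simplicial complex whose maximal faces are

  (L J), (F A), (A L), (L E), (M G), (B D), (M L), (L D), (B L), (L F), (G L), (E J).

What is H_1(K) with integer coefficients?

Take the total order A < B < D < E < F < G < J < L < M on the vertex set. Then K (dimension 1) consists of the simplices:

  0-simplices (9): A, B, D, E, F, G, J, L, M
  1-simplices (12): AF, AL, BD, BL, DL, EJ, EL, FL, GL, GM, JL, LM

giving chain groups C_0 ≅ Z^9, C_1 ≅ Z^12.

Boundary ∂_1: C_1 → C_0 is given by ∂[p,q] = [q] − [p]. For instance
  ∂FL = L − F.
The resulting 9×12 matrix has rank 8, and its Smith normal form has invariant factors (1,1,1,1,1,1,1,1).

Computing H_k = (kernel of ∂_k) / (image of ∂_{k+1}):

  H_1: rank ker ∂_1 − rank ∂_2 = (12 − 8) − 0 = 4, and there is no ∂_2, so H_1 ≅ Z^4.

(K is a triangulation of a wedge of 4 circles.)

H_1 ≅ Z^4.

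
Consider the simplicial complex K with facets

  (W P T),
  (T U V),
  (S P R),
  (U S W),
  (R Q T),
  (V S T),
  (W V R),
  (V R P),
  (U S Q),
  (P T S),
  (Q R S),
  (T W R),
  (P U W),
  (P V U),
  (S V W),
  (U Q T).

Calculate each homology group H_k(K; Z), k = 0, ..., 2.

H_0 = Z,  H_1 = Z^2,  H_2 = Z.

K has 8 vertices, 24 edges, 16 triangles.
rank ∂_0 = 0, rank ∂_1 = 7 ⇒ b_0 = 8 − 0 − 7 = 1; all invariant factors of ∂_1 are 1 so no torsion. So H_0 = Z.
rank ∂_1 = 7, rank ∂_2 = 15 ⇒ b_1 = 24 − 7 − 15 = 2; all invariant factors of ∂_2 are 1 so no torsion. So H_1 = Z^2.
rank ∂_2 = 15, rank ∂_3 = 0 ⇒ b_2 = 16 − 15 − 0 = 1. So H_2 = Z.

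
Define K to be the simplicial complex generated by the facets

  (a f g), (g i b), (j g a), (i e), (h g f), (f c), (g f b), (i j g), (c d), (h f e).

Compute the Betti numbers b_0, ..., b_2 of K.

b_0 = 1, b_1 = 1, b_2 = 0.

Take the total order a < b < c < d < e < f < g < h < i < j on the vertex set. Then K (dimension 2) consists of the simplices:

  0-simplices (10): a, b, c, d, e, f, g, h, i, j
  1-simplices (17): af, ag, aj, bf, bg, bi, cd, cf, ef, eh, ei, fg, fh, gh, gi, gj, ij
  2-simplices (7): afg, agj, bfg, bgi, efh, fgh, gij

Hence C_0 ≅ Z^10, C_1 ≅ Z^17, C_2 ≅ Z^7.

∂_1: C_1 → C_0 is given by ∂[p,q] = [q] − [p]. For instance
  ∂ij = j − i.
The 10×17 boundary matrix has rank 9 and Smith normal form diag(1,1,1,1,1,1,1,1,1).

∂_2: C_2 → C_1 acts by ∂[p,q,r] = [q,r] − [p,r] + [p,q]. For instance
  ∂bfg = fg − bg + bf,
  ∂bgi = gi − bi + bg.
The 17×7 boundary matrix has rank 7 and Smith normal form diag(1,1,1,1,1,1,1).

Computing H_k = (kernel of ∂_k) / (image of ∂_{k+1}):

  H_0: rank C_0 − rank ∂_1 = 10 − 9 = 1, and the invariant factors of ∂_1 are all 1, so H_0 ≅ Z.
  H_1: rank ker ∂_1 − rank ∂_2 = (17 − 9) − 7 = 1, and the invariant factors of ∂_2 are all 1, so H_1 ≅ Z.
  H_2: rank ker ∂_2 − rank ∂_3 = (7 − 7) − 0 = 0, and there is no ∂_3, so H_2 ≅ 0.

As a check, the Euler characteristic is 10 − 17 + 7 = 0, which agrees with 1 − 1 + 0 = 0.

Hence the Betti numbers are b_0 = 1, b_1 = 1, b_2 = 0.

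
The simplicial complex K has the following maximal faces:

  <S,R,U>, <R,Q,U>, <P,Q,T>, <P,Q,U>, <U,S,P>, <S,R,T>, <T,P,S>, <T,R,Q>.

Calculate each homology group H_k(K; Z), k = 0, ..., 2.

H_0 ≅ Z,  H_1 = 0,  H_2 ≅ Z.

K has 6 vertices, 12 edges, 8 triangles.
rank ∂_0 = 0, rank ∂_1 = 5 ⇒ b_0 = 6 − 0 − 5 = 1; all invariant factors of ∂_1 are 1 so no torsion. So H_0 = Z.
rank ∂_1 = 5, rank ∂_2 = 7 ⇒ b_1 = 12 − 5 − 7 = 0; all invariant factors of ∂_2 are 1 so no torsion. So H_1 = 0.
rank ∂_2 = 7, rank ∂_3 = 0 ⇒ b_2 = 8 − 7 − 0 = 1. So H_2 = Z.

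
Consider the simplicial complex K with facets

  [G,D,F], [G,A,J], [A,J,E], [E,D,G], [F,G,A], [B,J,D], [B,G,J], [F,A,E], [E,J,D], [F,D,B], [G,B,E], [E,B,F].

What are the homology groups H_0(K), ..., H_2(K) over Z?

H_0 = Z,  H_1 = Z/2Z,  H_2 = 0.

Take the total order A < B < D < E < F < G < J on the vertex set. Then K (dimension 2) consists of the simplices:

  0-simplices (7): A, B, D, E, F, G, J
  1-simplices (18): AE, AF, AG, AJ, BD, BE, BF, BG, BJ, DE, DF, DG, DJ, EF, EG, EJ, FG, GJ
  2-simplices (12): AEF, AEJ, AFG, AGJ, BDF, BDJ, BEF, BEG, BGJ, DEG, DEJ, DFG

so the chain groups are C_0 ≅ Z^7, C_1 ≅ Z^18, C_2 ≅ Z^12.

Boundary ∂_1: C_1 → C_0 is given by ∂[p,q] = [q] − [p].
This gives a 7×18 integer matrix of rank 6; reducing to Smith normal form yields diagonal entries (1,1,1,1,1,1).

∂_2: C_2 → C_1 acts by ∂[p,q,r] = [q,r] − [p,r] + [p,q]. For instance
  ∂AEF = EF − AF + AE,
  ∂BDJ = DJ − BJ + BD.
As a 18×12 matrix over Z this has rank 12, with invariant factors (1,1,1,1,1,1,1,1,1,1,1,2).

Now H_k = ker ∂_k / im ∂_{k+1}, so:

  H_0: rank C_0 − rank ∂_1 = 7 − 6 = 1, and the invariant factors of ∂_1 are all 1, so H_0 ≅ Z.
  H_1: rank ker ∂_1 − rank ∂_2 = (18 − 6) − 12 = 0, and ∂_2 has invariant factor 2 > 1, so H_1 ≅ Z/2Z.
  H_2: rank ker ∂_2 − rank ∂_3 = (12 − 12) − 0 = 0, and there is no ∂_3, so H_2 ≅ 0.

As a check, the Euler characteristic is 7 − 18 + 12 = 1, which agrees with 1 − 0 + 0 = 1.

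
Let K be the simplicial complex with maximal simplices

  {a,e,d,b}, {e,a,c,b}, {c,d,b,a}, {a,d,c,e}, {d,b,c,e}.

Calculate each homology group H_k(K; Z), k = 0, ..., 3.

H_0 ≅ Z,  H_1 = 0,  H_2 = 0,  H_3 ≅ Z.

Order the vertices as a < b < c < d < e. Listing each simplex with vertices in this order, K has dimension 3 with simplices:

  0-simplices (5): a, b, c, d, e
  1-simplices (10): ab, ac, ad, ae, bc, bd, be, cd, ce, de
  2-simplices (10): abc, abd, abe, acd, ace, ade, bcd, bce, bde, cde
  3-simplices (5): abcd, abce, abde, acde, bcde

giving chain groups C_0 ≅ Z^5, C_1 ≅ Z^10, C_2 ≅ Z^10, C_3 ≅ Z^5.

∂_1: C_1 → C_0 maps an edge to its endpoints' difference, ∂[p,q] = q − p. For instance
  ∂ad = d − a.
As a 5×10 matrix over Z this has rank 4, with invariant factors (1,1,1,1).

The boundary map ∂_2: C_2 → C_1 acts by ∂[p,q,r] = [q,r] − [p,r] + [p,q]. For instance
  ∂ace = ce − ae + ac,
  ∂cde = de − ce + cd.
This gives a 10×10 integer matrix of rank 6; reducing to Smith normal form yields diagonal entries (1,1,1,1,1,1).

∂_3: C_3 → C_2 sends each 3-simplex σ to the alternating sum Σ_i (−1)^i (σ with its i-th vertex removed). For instance
  ∂acde = cde − ade + ace − acd,
  ∂bcde = cde − bde + bce − bcd.
The resulting 10×5 matrix has rank 4, and its Smith normal form has invariant factors (1,1,1,1).

Now H_k = ker ∂_k / im ∂_{k+1}, so:

  H_0: rank C_0 − rank ∂_1 = 5 − 4 = 1, and the invariant factors of ∂_1 are all 1, so H_0 = Z.
  H_1: rank ker ∂_1 − rank ∂_2 = (10 − 4) − 6 = 0, and the invariant factors of ∂_2 are all 1, so H_1 = 0.
  H_2: rank ker ∂_2 − rank ∂_3 = (10 − 6) − 4 = 0, and the invariant factors of ∂_3 are all 1, so H_2 = 0.
  H_3: rank ker ∂_3 − rank ∂_4 = (5 − 4) − 0 = 1, and there is no ∂_4, so H_3 = Z.

As a check, the Euler characteristic is 5 − 10 + 10 − 5 = 0, which agrees with 1 − 0 + 0 − 1 = 0.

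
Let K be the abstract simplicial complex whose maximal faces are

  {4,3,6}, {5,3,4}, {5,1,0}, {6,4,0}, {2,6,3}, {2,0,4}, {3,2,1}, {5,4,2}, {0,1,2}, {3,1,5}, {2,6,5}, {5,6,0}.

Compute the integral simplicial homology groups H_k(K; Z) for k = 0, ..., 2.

Take the total order 0 < 1 < 2 < 3 < 4 < 5 < 6 on the vertex set. Then K (dimension 2) consists of the simplices:

  0-simplices (7): [0], [1], [2], [3], [4], [5], [6]
  1-simplices (18): [0,1], [0,2], [0,4], [0,5], [0,6], [1,2], [1,3], [1,5], [2,3], [2,4], [2,5], [2,6], [3,4], [3,5], [3,6], [4,5], [4,6], [5,6]
  2-simplices (12): [0,1,2], [0,1,5], [0,2,4], [0,4,6], [0,5,6], [1,2,3], [1,3,5], [2,3,6], [2,4,5], [2,5,6], [3,4,5], [3,4,6]

Hence C_0 ≅ Z^7, C_1 ≅ Z^18, C_2 ≅ Z^12.

Boundary ∂_1: C_1 → C_0 maps an edge to its endpoints' difference, ∂[p,q] = q − p. For instance
  ∂[0,1] = [1] − [0].
As a 7×18 matrix over Z this has rank 6, with invariant factors (1,1,1,1,1,1).

Boundary ∂_2: C_2 → C_1 acts by ∂[p,q,r] = [q,r] − [p,r] + [p,q]. For instance
  ∂[2,5,6] = [5,6] − [2,6] + [2,5],
  ∂[3,4,5] = [4,5] − [3,5] + [3,4].
The resulting 18×12 matrix has rank 12, and its Smith normal form has invariant factors (1,1,1,1,1,1,1,1,1,1,1,2).

Reading off H_k = ker ∂_k / im ∂_{k+1}:

  H_0: rank C_0 − rank ∂_1 = 7 − 6 = 1, and the invariant factors of ∂_1 are all 1, so H_0 ≅ Z.
  H_1: rank ker ∂_1 − rank ∂_2 = (18 − 6) − 12 = 0, and ∂_2 has invariant factor 2 > 1, so H_1 ≅ Z/2.
  H_2: rank ker ∂_2 − rank ∂_3 = (12 − 12) − 0 = 0, and there is no ∂_3, so H_2 ≅ 0.

(K is a triangulation of the real projective plane RP^2.)

H_0 ≅ Z,  H_1 ≅ Z/2,  H_2 = 0.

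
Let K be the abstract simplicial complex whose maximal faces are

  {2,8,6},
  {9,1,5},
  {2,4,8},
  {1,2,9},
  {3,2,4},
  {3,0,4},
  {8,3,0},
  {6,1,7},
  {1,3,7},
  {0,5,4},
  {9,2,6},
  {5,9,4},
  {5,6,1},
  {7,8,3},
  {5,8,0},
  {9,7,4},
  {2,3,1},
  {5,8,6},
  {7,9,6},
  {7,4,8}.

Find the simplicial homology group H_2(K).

H_2 ≅ 0.

We work with the vertex ordering 0 < 1 < 2 < 3 < 4 < 5 < 6 < 7 < 8 < 9. The simplices of K, each written with vertices in increasing order, are:

  0-simplices (10): [0], [1], [2], [3], [4], [5], [6], [7], [8], [9]
  1-simplices (30): (30 of them)
  2-simplices (20): (20 of them)

giving chain groups C_0 ≅ Z^10, C_1 ≅ Z^30, C_2 ≅ Z^20.

Boundary ∂_1: C_1 → C_0 maps an edge to its endpoints' difference, ∂[p,q] = q − p. For instance
  ∂[2,9] = [9] − [2].
The resulting 10×30 matrix has rank 9, and its Smith normal form has invariant factors (1,1,1,1,1,1,1,1,1).

Boundary ∂_2: C_2 → C_1 maps a triangle to the signed sum of its edges. For instance
  ∂[1,6,7] = [6,7] − [1,7] + [1,6],
  ∂[2,4,8] = [4,8] − [2,8] + [2,4].
The 30×20 boundary matrix has rank 20 and Smith normal form diag(1,1,1,1,1,1,1,1,1,1,1,1,1,1,1,1,1,1,1,2).

Now H_k = ker ∂_k / im ∂_{k+1}, so:

  H_2: rank ker ∂_2 − rank ∂_3 = (20 − 20) − 0 = 0, and there is no ∂_3, so H_2 ≅ 0.

(K is a triangulation of the Klein bottle.)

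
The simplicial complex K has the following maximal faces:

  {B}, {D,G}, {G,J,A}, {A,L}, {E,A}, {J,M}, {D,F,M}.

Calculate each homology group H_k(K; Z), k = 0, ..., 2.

Fix the vertex order A < B < D < E < F < G < J < L < M and write every simplex with vertices in increasing order. Then dim K = 2 and the simplices of K are:

  0-simplices (9): A, B, D, E, F, G, J, L, M
  1-simplices (10): AE, AG, AJ, AL, DF, DG, DM, FM, GJ, JM
  2-simplices (2): AGJ, DFM

giving chain groups C_0 ≅ Z^9, C_1 ≅ Z^10, C_2 ≅ Z^2.

∂_1: C_1 → C_0 sends each edge [p,q] (with p < q) to q − p. For instance
  ∂DG = G − D.
The 9×10 boundary matrix has rank 7 and Smith normal form diag(1,1,1,1,1,1,1).

The boundary map ∂_2: C_2 → C_1 sends each 2-simplex [p,q,r] to [q,r] − [p,r] + [p,q]. For instance
  ∂DFM = FM − DM + DF,
  ∂AGJ = GJ − AJ + AG.
The resulting 10×2 matrix has rank 2, and its Smith normal form has invariant factors (1,1).

Now H_k = ker ∂_k / im ∂_{k+1}, so:

  H_0: rank C_0 − rank ∂_1 = 9 − 7 = 2, and the invariant factors of ∂_1 are all 1, so H_0 = Z^2.
  H_1: rank ker ∂_1 − rank ∂_2 = (10 − 7) − 2 = 1, and the invariant factors of ∂_2 are all 1, so H_1 = Z.
  H_2: rank ker ∂_2 − rank ∂_3 = (2 − 2) − 0 = 0, and there is no ∂_3, so H_2 = 0.

H_0 ≅ Z^2,  H_1 ≅ Z,  H_2 = 0.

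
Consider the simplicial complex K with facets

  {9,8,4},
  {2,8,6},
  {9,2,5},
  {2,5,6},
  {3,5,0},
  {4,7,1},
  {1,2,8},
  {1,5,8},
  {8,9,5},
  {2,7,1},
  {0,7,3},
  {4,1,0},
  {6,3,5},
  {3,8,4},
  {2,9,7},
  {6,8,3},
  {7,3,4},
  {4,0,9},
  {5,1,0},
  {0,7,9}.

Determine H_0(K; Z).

We work with the vertex ordering 0 < 1 < 2 < 3 < 4 < 5 < 6 < 7 < 8 < 9. The simplices of K, each written with vertices in increasing order, are:

  0-simplices (10): [0], [1], [2], [3], [4], [5], [6], [7], [8], [9]
  1-simplices (30): (30 of them)
  2-simplices (20): (20 of them)

Hence C_0 ≅ Z^10, C_1 ≅ Z^30, C_2 ≅ Z^20.

The boundary map ∂_1: C_1 → C_0 sends each edge [p,q] (with p < q) to q − p.
The resulting 10×30 matrix has rank 9, and its Smith normal form has invariant factors (1,1,1,1,1,1,1,1,1).

The boundary map ∂_2: C_2 → C_1 maps a triangle to the signed sum of its edges. For instance
  ∂[4,8,9] = [8,9] − [4,9] + [4,8],
  ∂[2,6,8] = [6,8] − [2,8] + [2,6].
As a 30×20 matrix over Z this has rank 20, with invariant factors (1,1,1,1,1,1,1,1,1,1,1,1,1,1,1,1,1,1,1,2).

Now H_k = ker ∂_k / im ∂_{k+1}, so:

  H_0: rank C_0 − rank ∂_1 = 10 − 9 = 1, and the invariant factors of ∂_1 are all 1, so H_0 ≅ Z.

H_0 ≅ Z.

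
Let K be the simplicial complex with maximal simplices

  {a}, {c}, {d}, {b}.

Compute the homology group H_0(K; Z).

Order the vertices as a < b < c < d. Listing each simplex with vertices in this order, K has dimension 0 with simplices:

  0-simplices (4): a, b, c, d

giving chain groups C_0 ≅ Z^4.

From H_k ≅ ker(∂_k) / im(∂_{k+1}) we obtain:

  H_0: rank C_0 − rank ∂_1 = 4 − 0 = 4, and there is no ∂_1, so H_0 = Z^4.

(K is a triangulation of a set of 4 points.)

H_0 = Z^4.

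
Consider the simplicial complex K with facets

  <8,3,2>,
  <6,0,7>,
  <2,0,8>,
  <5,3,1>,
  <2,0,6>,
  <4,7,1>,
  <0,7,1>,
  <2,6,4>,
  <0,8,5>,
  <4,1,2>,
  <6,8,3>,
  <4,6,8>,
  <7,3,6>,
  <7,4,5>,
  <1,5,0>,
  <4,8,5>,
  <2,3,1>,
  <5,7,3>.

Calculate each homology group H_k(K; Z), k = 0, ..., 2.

Take the total order 0 < 1 < 2 < 3 < 4 < 5 < 6 < 7 < 8 on the vertex set. Then K (dimension 2) consists of the simplices:

  0-simplices (9): [0], [1], [2], [3], [4], [5], [6], [7], [8]
  1-simplices (27): (27 of them)
  2-simplices (18): [0,1,5], [0,1,7], [0,2,6], [0,2,8], [0,5,8], [0,6,7], [1,2,3], [1,2,4], [1,3,5], [1,4,7], [2,3,8], [2,4,6], [3,5,7], [3,6,7], [3,6,8], [4,5,7], [4,5,8], [4,6,8]

Hence C_0 ≅ Z^9, C_1 ≅ Z^27, C_2 ≅ Z^18.

Boundary ∂_1: C_1 → C_0 is given by ∂[p,q] = [q] − [p]. For instance
  ∂[1,5] = [5] − [1].
This gives a 9×27 integer matrix of rank 8; reducing to Smith normal form yields diagonal entries (1,1,1,1,1,1,1,1).

The boundary map ∂_2: C_2 → C_1 sends each 2-simplex [p,q,r] to [q,r] − [p,r] + [p,q]. For instance
  ∂[4,5,7] = [5,7] − [4,7] + [4,5],
  ∂[0,1,5] = [1,5] − [0,5] + [0,1].
As a 27×18 matrix over Z this has rank 18, with invariant factors (1,1,1,1,1,1,1,1,1,1,1,1,1,1,1,1,1,2).

Reading off H_k = ker ∂_k / im ∂_{k+1}:

  H_0: rank C_0 − rank ∂_1 = 9 − 8 = 1, and the invariant factors of ∂_1 are all 1, so H_0 ≅ Z.
  H_1: rank ker ∂_1 − rank ∂_2 = (27 − 8) − 18 = 1, and ∂_2 has invariant factor 2 > 1, so H_1 ≅ Z ⊕ Z_2.
  H_2: rank ker ∂_2 − rank ∂_3 = (18 − 18) − 0 = 0, and there is no ∂_3, so H_2 ≅ 0.

(K is a triangulation of the Klein bottle.)

H_0 ≅ Z,  H_1 ≅ Z ⊕ Z_2,  H_2 = 0.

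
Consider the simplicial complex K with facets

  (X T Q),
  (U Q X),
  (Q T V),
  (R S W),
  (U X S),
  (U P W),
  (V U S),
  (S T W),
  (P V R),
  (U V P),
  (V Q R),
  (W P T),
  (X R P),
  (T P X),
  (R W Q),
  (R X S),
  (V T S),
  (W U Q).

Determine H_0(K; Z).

H_0 ≅ Z.

Order the vertices as P < Q < R < S < T < U < V < W < X. Listing each simplex with vertices in this order, K has dimension 2 with simplices:

  0-simplices (9): P, Q, R, S, T, U, V, W, X
  1-simplices (27): PR, PT, PU, PV, PW, PX, QR, QT, QU, QV, QW, QX, RS, RV, RW, RX, ST, SU, SV, SW, SX, TV, TW, TX, UV, UW, UX
  2-simplices (18): PRV, PRX, PTW, PTX, PUV, PUW, QRV, QRW, QTV, QTX, QUW, QUX, RSW, RSX, STV, STW, SUV, SUX

giving chain groups C_0 ≅ Z^9, C_1 ≅ Z^27, C_2 ≅ Z^18.

The boundary map ∂_1: C_1 → C_0 sends each edge [p,q] (with p < q) to q − p. For instance
  ∂QX = X − Q.
The resulting 9×27 matrix has rank 8, and its Smith normal form has invariant factors (1,1,1,1,1,1,1,1).

∂_2: C_2 → C_1 maps a triangle to the signed sum of its edges. For instance
  ∂QRV = RV − QV + QR,
  ∂PUV = UV − PV + PU.
As a 27×18 matrix over Z this has rank 17, with invariant factors (1,1,1,1,1,1,1,1,1,1,1,1,1,1,1,1,1).

Computing H_k = (kernel of ∂_k) / (image of ∂_{k+1}):

  H_0: rank C_0 − rank ∂_1 = 9 − 8 = 1, and the invariant factors of ∂_1 are all 1, so H_0 ≅ Z.

(K is a triangulation of the torus T^2.)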